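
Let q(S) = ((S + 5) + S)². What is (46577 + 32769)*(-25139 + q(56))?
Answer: -908511700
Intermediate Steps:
q(S) = (5 + 2*S)² (q(S) = ((5 + S) + S)² = (5 + 2*S)²)
(46577 + 32769)*(-25139 + q(56)) = (46577 + 32769)*(-25139 + (5 + 2*56)²) = 79346*(-25139 + (5 + 112)²) = 79346*(-25139 + 117²) = 79346*(-25139 + 13689) = 79346*(-11450) = -908511700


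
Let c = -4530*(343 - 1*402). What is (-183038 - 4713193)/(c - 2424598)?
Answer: 4896231/2157328 ≈ 2.2696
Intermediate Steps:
c = 267270 (c = -4530*(343 - 402) = -4530*(-59) = 267270)
(-183038 - 4713193)/(c - 2424598) = (-183038 - 4713193)/(267270 - 2424598) = -4896231/(-2157328) = -4896231*(-1/2157328) = 4896231/2157328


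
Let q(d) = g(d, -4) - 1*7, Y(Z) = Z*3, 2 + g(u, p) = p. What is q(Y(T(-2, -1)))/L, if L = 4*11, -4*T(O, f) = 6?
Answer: -13/44 ≈ -0.29545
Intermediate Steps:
T(O, f) = -3/2 (T(O, f) = -1/4*6 = -3/2)
g(u, p) = -2 + p
Y(Z) = 3*Z
q(d) = -13 (q(d) = (-2 - 4) - 1*7 = -6 - 7 = -13)
L = 44
q(Y(T(-2, -1)))/L = -13/44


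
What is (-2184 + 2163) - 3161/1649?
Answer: -37790/1649 ≈ -22.917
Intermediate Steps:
(-2184 + 2163) - 3161/1649 = -21 - 3161*1/1649 = -21 - 3161/1649 = -37790/1649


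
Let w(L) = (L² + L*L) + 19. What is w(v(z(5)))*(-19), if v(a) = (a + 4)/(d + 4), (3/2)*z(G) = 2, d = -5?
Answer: -12977/9 ≈ -1441.9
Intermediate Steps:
z(G) = 4/3 (z(G) = (⅔)*2 = 4/3)
v(a) = -4 - a (v(a) = (a + 4)/(-5 + 4) = (4 + a)/(-1) = (4 + a)*(-1) = -4 - a)
w(L) = 19 + 2*L² (w(L) = (L² + L²) + 19 = 2*L² + 19 = 19 + 2*L²)
w(v(z(5)))*(-19) = (19 + 2*(-4 - 1*4/3)²)*(-19) = (19 + 2*(-4 - 4/3)²)*(-19) = (19 + 2*(-16/3)²)*(-19) = (19 + 2*(256/9))*(-19) = (19 + 512/9)*(-19) = (683/9)*(-19) = -12977/9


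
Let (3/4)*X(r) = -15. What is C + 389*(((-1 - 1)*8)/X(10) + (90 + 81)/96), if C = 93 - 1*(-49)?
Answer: 183377/160 ≈ 1146.1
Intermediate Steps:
X(r) = -20 (X(r) = (4/3)*(-15) = -20)
C = 142 (C = 93 + 49 = 142)
C + 389*(((-1 - 1)*8)/X(10) + (90 + 81)/96) = 142 + 389*(((-1 - 1)*8)/(-20) + (90 + 81)/96) = 142 + 389*(-2*8*(-1/20) + 171*(1/96)) = 142 + 389*(-16*(-1/20) + 57/32) = 142 + 389*(⅘ + 57/32) = 142 + 389*(413/160) = 142 + 160657/160 = 183377/160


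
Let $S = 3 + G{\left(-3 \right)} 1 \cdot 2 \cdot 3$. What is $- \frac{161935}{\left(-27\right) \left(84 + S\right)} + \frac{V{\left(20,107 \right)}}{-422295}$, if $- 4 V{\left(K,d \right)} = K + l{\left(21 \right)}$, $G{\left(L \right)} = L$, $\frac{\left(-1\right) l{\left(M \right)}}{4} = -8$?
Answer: $\frac{22794788348}{262245195} \approx 86.922$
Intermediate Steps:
$l{\left(M \right)} = 32$ ($l{\left(M \right)} = \left(-4\right) \left(-8\right) = 32$)
$V{\left(K,d \right)} = -8 - \frac{K}{4}$ ($V{\left(K,d \right)} = - \frac{K + 32}{4} = - \frac{32 + K}{4} = -8 - \frac{K}{4}$)
$S = -15$ ($S = 3 - 3 \cdot 1 \cdot 2 \cdot 3 = 3 - 3 \cdot 2 \cdot 3 = 3 - 18 = -15$)
$- \frac{161935}{\left(-27\right) \left(84 + S\right)} + \frac{V{\left(20,107 \right)}}{-422295} = - \frac{161935}{\left(-27\right) \left(84 - 15\right)} + \frac{-8 - 5}{-422295} = - \frac{161935}{\left(-27\right) 69} + \left(-8 - 5\right) \left(- \frac{1}{422295}\right) = - \frac{161935}{-1863} - - \frac{13}{422295} = \left(-161935\right) \left(- \frac{1}{1863}\right) + \frac{13}{422295} = \frac{161935}{1863} + \frac{13}{422295} = \frac{22794788348}{262245195}$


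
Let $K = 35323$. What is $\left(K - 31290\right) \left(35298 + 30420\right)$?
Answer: $265040694$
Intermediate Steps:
$\left(K - 31290\right) \left(35298 + 30420\right) = \left(35323 - 31290\right) \left(35298 + 30420\right) = 4033 \cdot 65718 = 265040694$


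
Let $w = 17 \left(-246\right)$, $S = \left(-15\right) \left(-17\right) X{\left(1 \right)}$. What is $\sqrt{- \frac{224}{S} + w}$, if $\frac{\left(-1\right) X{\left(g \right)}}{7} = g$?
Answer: $\frac{i \sqrt{271926390}}{255} \approx 64.667 i$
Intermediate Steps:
$X{\left(g \right)} = - 7 g$
$S = -1785$ ($S = \left(-15\right) \left(-17\right) \left(\left(-7\right) 1\right) = 255 \left(-7\right) = -1785$)
$w = -4182$
$\sqrt{- \frac{224}{S} + w} = \sqrt{- \frac{224}{-1785} - 4182} = \sqrt{\left(-224\right) \left(- \frac{1}{1785}\right) - 4182} = \sqrt{\frac{32}{255} - 4182} = \sqrt{- \frac{1066378}{255}} = \frac{i \sqrt{271926390}}{255}$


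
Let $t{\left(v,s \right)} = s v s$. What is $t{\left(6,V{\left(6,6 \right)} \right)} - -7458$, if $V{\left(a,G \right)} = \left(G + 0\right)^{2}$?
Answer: $15234$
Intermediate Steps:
$V{\left(a,G \right)} = G^{2}$
$t{\left(v,s \right)} = v s^{2}$
$t{\left(6,V{\left(6,6 \right)} \right)} - -7458 = 6 \left(6^{2}\right)^{2} - -7458 = 6 \cdot 36^{2} + 7458 = 6 \cdot 1296 + 7458 = 7776 + 7458 = 15234$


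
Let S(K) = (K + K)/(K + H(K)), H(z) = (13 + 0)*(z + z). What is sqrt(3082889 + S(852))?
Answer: sqrt(249714015)/9 ≈ 1755.8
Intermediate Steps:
H(z) = 26*z (H(z) = 13*(2*z) = 26*z)
S(K) = 2/27 (S(K) = (K + K)/(K + 26*K) = (2*K)/((27*K)) = (2*K)*(1/(27*K)) = 2/27)
sqrt(3082889 + S(852)) = sqrt(3082889 + 2/27) = sqrt(83238005/27) = sqrt(249714015)/9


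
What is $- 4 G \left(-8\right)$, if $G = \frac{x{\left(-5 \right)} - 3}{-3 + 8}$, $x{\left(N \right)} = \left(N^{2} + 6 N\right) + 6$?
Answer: $- \frac{64}{5} \approx -12.8$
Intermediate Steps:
$x{\left(N \right)} = 6 + N^{2} + 6 N$
$G = - \frac{2}{5}$ ($G = \frac{\left(6 + \left(-5\right)^{2} + 6 \left(-5\right)\right) - 3}{-3 + 8} = \frac{\left(6 + 25 - 30\right) - 3}{5} = \left(1 - 3\right) \frac{1}{5} = \left(-2\right) \frac{1}{5} = - \frac{2}{5} \approx -0.4$)
$- 4 G \left(-8\right) = \left(-4\right) \left(- \frac{2}{5}\right) \left(-8\right) = \frac{8}{5} \left(-8\right) = - \frac{64}{5}$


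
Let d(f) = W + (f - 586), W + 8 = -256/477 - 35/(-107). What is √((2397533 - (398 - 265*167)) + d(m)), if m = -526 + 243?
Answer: √706387315530010/17013 ≈ 1562.2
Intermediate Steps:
W = -419009/51039 (W = -8 + (-256/477 - 35/(-107)) = -8 + (-256*1/477 - 35*(-1/107)) = -8 + (-256/477 + 35/107) = -8 - 10697/51039 = -419009/51039 ≈ -8.2096)
m = -283
d(f) = -30327863/51039 + f (d(f) = -419009/51039 + (f - 586) = -419009/51039 + (-586 + f) = -30327863/51039 + f)
√((2397533 - (398 - 265*167)) + d(m)) = √((2397533 - (398 - 265*167)) + (-30327863/51039 - 283)) = √((2397533 - (398 - 44255)) - 44771900/51039) = √((2397533 - 1*(-43857)) - 44771900/51039) = √((2397533 + 43857) - 44771900/51039) = √(2441390 - 44771900/51039) = √(124561332310/51039) = √706387315530010/17013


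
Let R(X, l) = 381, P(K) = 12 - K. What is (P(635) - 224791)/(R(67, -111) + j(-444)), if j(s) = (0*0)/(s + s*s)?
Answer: -75138/127 ≈ -591.64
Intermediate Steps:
j(s) = 0 (j(s) = 0/(s + s**2) = 0)
(P(635) - 224791)/(R(67, -111) + j(-444)) = ((12 - 1*635) - 224791)/(381 + 0) = ((12 - 635) - 224791)/381 = (-623 - 224791)*(1/381) = -225414*1/381 = -75138/127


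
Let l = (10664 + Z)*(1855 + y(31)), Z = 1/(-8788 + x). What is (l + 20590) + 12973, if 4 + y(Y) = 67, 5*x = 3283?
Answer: 832944624965/40657 ≈ 2.0487e+7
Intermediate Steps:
x = 3283/5 (x = (⅕)*3283 = 3283/5 ≈ 656.60)
y(Y) = 63 (y(Y) = -4 + 67 = 63)
Z = -5/40657 (Z = 1/(-8788 + 3283/5) = 1/(-40657/5) = -5/40657 ≈ -0.00012298)
l = 831580054074/40657 (l = (10664 - 5/40657)*(1855 + 63) = (433566243/40657)*1918 = 831580054074/40657 ≈ 2.0454e+7)
(l + 20590) + 12973 = (831580054074/40657 + 20590) + 12973 = 832417181704/40657 + 12973 = 832944624965/40657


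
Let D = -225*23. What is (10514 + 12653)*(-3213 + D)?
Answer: -194324796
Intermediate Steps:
D = -5175
(10514 + 12653)*(-3213 + D) = (10514 + 12653)*(-3213 - 5175) = 23167*(-8388) = -194324796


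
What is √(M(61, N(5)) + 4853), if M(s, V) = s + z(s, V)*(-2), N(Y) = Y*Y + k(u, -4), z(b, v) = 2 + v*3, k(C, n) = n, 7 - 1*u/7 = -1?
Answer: 4*√299 ≈ 69.167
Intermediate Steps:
u = 56 (u = 49 - 7*(-1) = 49 + 7 = 56)
z(b, v) = 2 + 3*v
N(Y) = -4 + Y² (N(Y) = Y*Y - 4 = Y² - 4 = -4 + Y²)
M(s, V) = -4 + s - 6*V (M(s, V) = s + (2 + 3*V)*(-2) = s + (-4 - 6*V) = -4 + s - 6*V)
√(M(61, N(5)) + 4853) = √((-4 + 61 - 6*(-4 + 5²)) + 4853) = √((-4 + 61 - 6*(-4 + 25)) + 4853) = √((-4 + 61 - 6*21) + 4853) = √((-4 + 61 - 126) + 4853) = √(-69 + 4853) = √4784 = 4*√299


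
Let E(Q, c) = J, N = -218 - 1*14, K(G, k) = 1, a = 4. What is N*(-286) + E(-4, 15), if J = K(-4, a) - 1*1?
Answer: 66352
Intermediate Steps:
J = 0 (J = 1 - 1*1 = 1 - 1 = 0)
N = -232 (N = -218 - 14 = -232)
E(Q, c) = 0
N*(-286) + E(-4, 15) = -232*(-286) + 0 = 66352 + 0 = 66352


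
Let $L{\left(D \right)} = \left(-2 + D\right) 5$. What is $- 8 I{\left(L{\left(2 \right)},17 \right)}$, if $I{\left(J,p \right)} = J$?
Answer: $0$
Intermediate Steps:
$L{\left(D \right)} = -10 + 5 D$
$- 8 I{\left(L{\left(2 \right)},17 \right)} = - 8 \left(-10 + 5 \cdot 2\right) = - 8 \left(-10 + 10\right) = \left(-8\right) 0 = 0$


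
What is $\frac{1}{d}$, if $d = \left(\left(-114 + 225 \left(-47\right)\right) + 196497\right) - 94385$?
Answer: $\frac{1}{91423} \approx 1.0938 \cdot 10^{-5}$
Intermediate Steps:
$d = 91423$ ($d = \left(\left(-114 - 10575\right) + 196497\right) - 94385 = \left(-10689 + 196497\right) - 94385 = 185808 - 94385 = 91423$)
$\frac{1}{d} = \frac{1}{91423}$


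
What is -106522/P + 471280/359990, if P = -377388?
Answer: 10810113571/6792795306 ≈ 1.5914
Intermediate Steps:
-106522/P + 471280/359990 = -106522/(-377388) + 471280/359990 = -106522*(-1/377388) + 471280*(1/359990) = 53261/188694 + 47128/35999 = 10810113571/6792795306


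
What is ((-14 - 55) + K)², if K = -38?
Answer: 11449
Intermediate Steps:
((-14 - 55) + K)² = ((-14 - 55) - 38)² = (-69 - 38)² = (-107)² = 11449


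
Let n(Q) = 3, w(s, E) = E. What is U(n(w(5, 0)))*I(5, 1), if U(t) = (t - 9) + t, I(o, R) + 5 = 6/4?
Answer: 21/2 ≈ 10.500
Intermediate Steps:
I(o, R) = -7/2 (I(o, R) = -5 + 6/4 = -5 + 6*(¼) = -5 + 3/2 = -7/2)
U(t) = -9 + 2*t (U(t) = (-9 + t) + t = -9 + 2*t)
U(n(w(5, 0)))*I(5, 1) = (-9 + 2*3)*(-7/2) = (-9 + 6)*(-7/2) = -3*(-7/2) = 21/2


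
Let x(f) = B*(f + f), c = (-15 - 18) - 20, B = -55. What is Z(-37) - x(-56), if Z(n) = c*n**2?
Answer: -78717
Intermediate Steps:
c = -53 (c = -33 - 20 = -53)
Z(n) = -53*n**2
x(f) = -110*f (x(f) = -55*(f + f) = -110*f)
Z(-37) - x(-56) = -53*(-37)**2 - (-110)*(-56) = -53*1369 - 1*6160 = -72557 - 6160 = -78717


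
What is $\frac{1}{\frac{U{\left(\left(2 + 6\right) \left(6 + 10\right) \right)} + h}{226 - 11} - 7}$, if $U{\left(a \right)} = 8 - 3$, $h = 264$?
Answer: $- \frac{215}{1236} \approx -0.17395$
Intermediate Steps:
$U{\left(a \right)} = 5$ ($U{\left(a \right)} = 8 - 3 = 5$)
$\frac{1}{\frac{U{\left(\left(2 + 6\right) \left(6 + 10\right) \right)} + h}{226 - 11} - 7} = \frac{1}{\frac{5 + 264}{226 - 11} - 7} = \frac{1}{\frac{269}{215} - 7} = \frac{1}{- \frac{1236}{215}} = - \frac{215}{1236}$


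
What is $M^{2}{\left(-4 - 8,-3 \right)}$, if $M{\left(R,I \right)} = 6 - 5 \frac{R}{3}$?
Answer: $676$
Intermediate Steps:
$M{\left(R,I \right)} = 6 - \frac{5 R}{3}$ ($M{\left(R,I \right)} = 6 - 5 R \frac{1}{3} = 6 - 5 \frac{R}{3} = 6 - \frac{5 R}{3}$)
$M^{2}{\left(-4 - 8,-3 \right)} = \left(6 - \frac{5 \left(-4 - 8\right)}{3}\right)^{2} = \left(6 - -20\right)^{2} = \left(6 + 20\right)^{2} = 26^{2} = 676$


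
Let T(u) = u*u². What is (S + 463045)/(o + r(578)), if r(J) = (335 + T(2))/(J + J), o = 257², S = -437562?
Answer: 29458348/76352987 ≈ 0.38582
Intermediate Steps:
T(u) = u³
o = 66049
r(J) = 343/(2*J) (r(J) = (335 + 2³)/(J + J) = (335 + 8)/((2*J)) = 343*(1/(2*J)) = 343/(2*J))
(S + 463045)/(o + r(578)) = (-437562 + 463045)/(66049 + (343/2)/578) = 25483/(66049 + (343/2)*(1/578)) = 25483/(66049 + 343/1156) = 25483/(76352987/1156) = 25483*(1156/76352987) = 29458348/76352987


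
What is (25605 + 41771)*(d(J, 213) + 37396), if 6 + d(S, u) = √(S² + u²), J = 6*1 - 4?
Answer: 2519188640 + 1145392*√157 ≈ 2.5335e+9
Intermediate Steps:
J = 2 (J = 6 - 4 = 2)
d(S, u) = -6 + √(S² + u²)
(25605 + 41771)*(d(J, 213) + 37396) = (25605 + 41771)*((-6 + √(2² + 213²)) + 37396) = 67376*((-6 + √(4 + 45369)) + 37396) = 67376*((-6 + √45373) + 37396) = 67376*((-6 + 17*√157) + 37396) = 67376*(37390 + 17*√157) = 2519188640 + 1145392*√157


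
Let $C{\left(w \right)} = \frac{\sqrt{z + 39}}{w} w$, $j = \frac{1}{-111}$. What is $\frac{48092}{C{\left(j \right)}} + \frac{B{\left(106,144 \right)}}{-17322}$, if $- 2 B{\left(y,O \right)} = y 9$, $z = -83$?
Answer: $\frac{159}{5774} - 2186 i \sqrt{11} \approx 0.027537 - 7250.1 i$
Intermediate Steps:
$j = - \frac{1}{111} \approx -0.009009$
$B{\left(y,O \right)} = - \frac{9 y}{2}$ ($B{\left(y,O \right)} = - \frac{y 9}{2} = - \frac{9 y}{2}$)
$C{\left(w \right)} = 2 i \sqrt{11}$ ($C{\left(w \right)} = \frac{\sqrt{-83 + 39}}{w} w = \frac{\sqrt{-44}}{w} w = \frac{2 i \sqrt{11}}{w} w = 2 i \sqrt{11}$)
$\frac{48092}{C{\left(j \right)}} + \frac{B{\left(106,144 \right)}}{-17322} = \frac{48092}{2 i \sqrt{11}} + \frac{\left(- \frac{9}{2}\right) 106}{-17322} = 48092 \left(- \frac{i \sqrt{11}}{22}\right) - - \frac{159}{5774} = - 2186 i \sqrt{11} + \frac{159}{5774} = \frac{159}{5774} - 2186 i \sqrt{11}$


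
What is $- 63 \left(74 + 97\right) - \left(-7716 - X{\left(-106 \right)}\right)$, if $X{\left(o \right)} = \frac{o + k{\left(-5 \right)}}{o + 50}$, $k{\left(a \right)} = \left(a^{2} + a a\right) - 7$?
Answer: $- \frac{24447}{8} \approx -3055.9$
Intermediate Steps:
$k{\left(a \right)} = -7 + 2 a^{2}$ ($k{\left(a \right)} = \left(a^{2} + a^{2}\right) - 7 = 2 a^{2} - 7 = -7 + 2 a^{2}$)
$X{\left(o \right)} = \frac{43 + o}{50 + o}$ ($X{\left(o \right)} = \frac{o - \left(7 - 2 \left(-5\right)^{2}\right)}{o + 50} = \frac{o + \left(-7 + 2 \cdot 25\right)}{50 + o} = \frac{o + \left(-7 + 50\right)}{50 + o} = \frac{o + 43}{50 + o} = \frac{43 + o}{50 + o}$)
$- 63 \left(74 + 97\right) - \left(-7716 - X{\left(-106 \right)}\right) = - 63 \left(74 + 97\right) + \left(\left(9235 + \frac{43 - 106}{50 - 106}\right) - 1519\right) = \left(-63\right) 171 + \left(\left(9235 + \frac{1}{-56} \left(-63\right)\right) - 1519\right) = -10773 + \left(\left(9235 - - \frac{9}{8}\right) - 1519\right) = -10773 + \left(\left(9235 + \frac{9}{8}\right) - 1519\right) = -10773 + \left(\frac{73889}{8} - 1519\right) = -10773 + \frac{61737}{8} = - \frac{24447}{8}$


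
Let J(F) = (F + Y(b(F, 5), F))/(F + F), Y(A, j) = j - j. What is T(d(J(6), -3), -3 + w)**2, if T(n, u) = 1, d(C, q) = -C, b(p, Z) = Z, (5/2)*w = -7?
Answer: 1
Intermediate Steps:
w = -14/5 (w = (2/5)*(-7) = -14/5 ≈ -2.8000)
Y(A, j) = 0
J(F) = 1/2 (J(F) = (F + 0)/(F + F) = F/((2*F)) = F*(1/(2*F)) = 1/2)
T(d(J(6), -3), -3 + w)**2 = 1**2 = 1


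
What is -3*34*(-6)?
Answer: 612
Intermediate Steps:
-3*34*(-6) = -102*(-6) = 612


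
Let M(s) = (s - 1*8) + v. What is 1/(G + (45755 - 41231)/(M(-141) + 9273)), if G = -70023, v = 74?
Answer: -1533/107344505 ≈ -1.4281e-5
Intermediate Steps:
M(s) = 66 + s (M(s) = (s - 1*8) + 74 = (s - 8) + 74 = (-8 + s) + 74 = 66 + s)
1/(G + (45755 - 41231)/(M(-141) + 9273)) = 1/(-70023 + (45755 - 41231)/((66 - 141) + 9273)) = 1/(-70023 + 4524/(-75 + 9273)) = 1/(-70023 + 4524/9198) = 1/(-70023 + 4524*(1/9198)) = 1/(-70023 + 754/1533) = 1/(-107344505/1533) = -1533/107344505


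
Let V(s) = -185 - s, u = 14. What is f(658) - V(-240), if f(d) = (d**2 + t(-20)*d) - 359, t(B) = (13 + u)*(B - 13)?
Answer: -153728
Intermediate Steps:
t(B) = -351 + 27*B (t(B) = (13 + 14)*(B - 13) = 27*(-13 + B) = -351 + 27*B)
f(d) = -359 + d**2 - 891*d (f(d) = (d**2 + (-351 + 27*(-20))*d) - 359 = (d**2 + (-351 - 540)*d) - 359 = (d**2 - 891*d) - 359 = -359 + d**2 - 891*d)
f(658) - V(-240) = (-359 + 658**2 - 891*658) - (-185 - 1*(-240)) = (-359 + 432964 - 586278) - (-185 + 240) = -153673 - 1*55 = -153673 - 55 = -153728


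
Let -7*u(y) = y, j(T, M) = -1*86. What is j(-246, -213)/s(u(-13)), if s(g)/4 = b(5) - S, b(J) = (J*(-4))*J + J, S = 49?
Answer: 43/288 ≈ 0.14931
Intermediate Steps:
j(T, M) = -86
u(y) = -y/7
b(J) = J - 4*J² (b(J) = (-4*J)*J + J = -4*J² + J = J - 4*J²)
s(g) = -576 (s(g) = 4*(5*(1 - 4*5) - 1*49) = 4*(5*(1 - 20) - 49) = 4*(5*(-19) - 49) = 4*(-95 - 49) = 4*(-144) = -576)
j(-246, -213)/s(u(-13)) = -86/(-576) = -86*(-1/576) = 43/288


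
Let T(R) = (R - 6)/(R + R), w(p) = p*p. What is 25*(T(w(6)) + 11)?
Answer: 3425/12 ≈ 285.42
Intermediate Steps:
w(p) = p²
T(R) = (-6 + R)/(2*R) (T(R) = (-6 + R)/((2*R)) = (-6 + R)*(1/(2*R)) = (-6 + R)/(2*R))
25*(T(w(6)) + 11) = 25*((-6 + 6²)/(2*(6²)) + 11) = 25*((½)*(-6 + 36)/36 + 11) = 25*((½)*(1/36)*30 + 11) = 25*(5/12 + 11) = 25*(137/12) = 3425/12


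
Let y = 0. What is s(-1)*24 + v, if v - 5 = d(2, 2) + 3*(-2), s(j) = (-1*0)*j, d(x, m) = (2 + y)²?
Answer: 3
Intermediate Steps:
d(x, m) = 4 (d(x, m) = (2 + 0)² = 2² = 4)
s(j) = 0 (s(j) = 0*j = 0)
v = 3 (v = 5 + (4 + 3*(-2)) = 5 + (4 - 6) = 5 - 2 = 3)
s(-1)*24 + v = 0*24 + 3 = 0 + 3 = 3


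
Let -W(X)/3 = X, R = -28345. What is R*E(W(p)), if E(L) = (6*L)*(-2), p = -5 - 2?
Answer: 7142940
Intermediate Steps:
p = -7
W(X) = -3*X
E(L) = -12*L
R*E(W(p)) = -(-340140)*(-3*(-7)) = -(-340140)*21 = -28345*(-252) = 7142940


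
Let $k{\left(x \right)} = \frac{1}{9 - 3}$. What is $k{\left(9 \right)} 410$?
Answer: $\frac{205}{3} \approx 68.333$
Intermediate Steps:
$k{\left(x \right)} = \frac{1}{6}$
$k{\left(9 \right)} 410 = \frac{1}{6} \cdot 410 = \frac{205}{3}$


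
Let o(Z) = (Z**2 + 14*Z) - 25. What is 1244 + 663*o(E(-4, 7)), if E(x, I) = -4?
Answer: -41851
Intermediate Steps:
o(Z) = -25 + Z**2 + 14*Z
1244 + 663*o(E(-4, 7)) = 1244 + 663*(-25 + (-4)**2 + 14*(-4)) = 1244 + 663*(-25 + 16 - 56) = 1244 + 663*(-65) = 1244 - 43095 = -41851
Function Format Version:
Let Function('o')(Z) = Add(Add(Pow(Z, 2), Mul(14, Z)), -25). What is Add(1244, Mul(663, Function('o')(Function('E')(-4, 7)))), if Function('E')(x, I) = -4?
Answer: -41851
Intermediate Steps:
Function('o')(Z) = Add(-25, Pow(Z, 2), Mul(14, Z))
Add(1244, Mul(663, Function('o')(Function('E')(-4, 7)))) = Add(1244, Mul(663, Add(-25, Pow(-4, 2), Mul(14, -4)))) = Add(1244, Mul(663, Add(-25, 16, -56))) = Add(1244, Mul(663, -65)) = Add(1244, -43095) = -41851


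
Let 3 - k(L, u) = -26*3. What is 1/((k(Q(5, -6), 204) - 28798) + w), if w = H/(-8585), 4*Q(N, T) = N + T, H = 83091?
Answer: -8585/246618536 ≈ -3.4811e-5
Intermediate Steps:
Q(N, T) = N/4 + T/4 (Q(N, T) = (N + T)/4 = N/4 + T/4)
k(L, u) = 81 (k(L, u) = 3 - (-26)*3 = 3 - 1*(-78) = 3 + 78 = 81)
w = -83091/8585 (w = 83091/(-8585) = 83091*(-1/8585) = -83091/8585 ≈ -9.6786)
1/((k(Q(5, -6), 204) - 28798) + w) = 1/((81 - 28798) - 83091/8585) = 1/(-28717 - 83091/8585) = 1/(-246618536/8585) = -8585/246618536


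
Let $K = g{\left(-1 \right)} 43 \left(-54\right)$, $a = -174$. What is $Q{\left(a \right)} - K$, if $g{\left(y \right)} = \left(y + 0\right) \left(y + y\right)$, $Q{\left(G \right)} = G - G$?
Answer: $4644$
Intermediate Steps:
$Q{\left(G \right)} = 0$
$g{\left(y \right)} = 2 y^{2}$ ($g{\left(y \right)} = y 2 y = 2 y^{2}$)
$K = -4644$ ($K = 2 \left(-1\right)^{2} \cdot 43 \left(-54\right) = 2 \cdot 1 \cdot 43 \left(-54\right) = 2 \cdot 43 \left(-54\right) = 86 \left(-54\right) = -4644$)
$Q{\left(a \right)} - K = 0 - -4644 = 0 + 4644 = 4644$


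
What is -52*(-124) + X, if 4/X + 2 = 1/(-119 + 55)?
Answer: 831536/129 ≈ 6446.0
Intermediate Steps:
X = -256/129 (X = 4/(-2 + 1/(-119 + 55)) = 4/(-2 + 1/(-64)) = 4/(-2 - 1/64) = 4/(-129/64) = 4*(-64/129) = -256/129 ≈ -1.9845)
-52*(-124) + X = -52*(-124) - 256/129 = 6448 - 256/129 = 831536/129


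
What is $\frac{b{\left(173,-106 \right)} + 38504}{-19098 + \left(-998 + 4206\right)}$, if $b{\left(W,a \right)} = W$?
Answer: $- \frac{38677}{15890} \approx -2.434$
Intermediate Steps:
$\frac{b{\left(173,-106 \right)} + 38504}{-19098 + \left(-998 + 4206\right)} = \frac{173 + 38504}{-19098 + \left(-998 + 4206\right)} = \frac{38677}{-19098 + 3208} = \frac{38677}{-15890} = 38677 \left(- \frac{1}{15890}\right) = - \frac{38677}{15890}$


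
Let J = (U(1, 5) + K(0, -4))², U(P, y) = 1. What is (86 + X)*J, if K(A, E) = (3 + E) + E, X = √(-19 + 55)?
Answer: 1472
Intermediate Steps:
X = 6 (X = √36 = 6)
K(A, E) = 3 + 2*E
J = 16 (J = (1 + (3 + 2*(-4)))² = (1 + (3 - 8))² = (1 - 5)² = (-4)² = 16)
(86 + X)*J = (86 + 6)*16 = 92*16 = 1472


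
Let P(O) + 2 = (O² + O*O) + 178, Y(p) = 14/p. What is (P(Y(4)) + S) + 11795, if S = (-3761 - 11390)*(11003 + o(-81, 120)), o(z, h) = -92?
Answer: -330601131/2 ≈ -1.6530e+8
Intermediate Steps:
S = -165312561 (S = (-3761 - 11390)*(11003 - 92) = -15151*10911 = -165312561)
P(O) = 176 + 2*O² (P(O) = -2 + ((O² + O*O) + 178) = -2 + ((O² + O²) + 178) = -2 + (2*O² + 178) = -2 + (178 + 2*O²) = 176 + 2*O²)
(P(Y(4)) + S) + 11795 = ((176 + 2*(14/4)²) - 165312561) + 11795 = ((176 + 2*(14*(¼))²) - 165312561) + 11795 = ((176 + 2*(7/2)²) - 165312561) + 11795 = ((176 + 2*(49/4)) - 165312561) + 11795 = ((176 + 49/2) - 165312561) + 11795 = (401/2 - 165312561) + 11795 = -330624721/2 + 11795 = -330601131/2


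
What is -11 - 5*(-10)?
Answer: 39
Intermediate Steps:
-11 - 5*(-10) = -11 + 50 = 39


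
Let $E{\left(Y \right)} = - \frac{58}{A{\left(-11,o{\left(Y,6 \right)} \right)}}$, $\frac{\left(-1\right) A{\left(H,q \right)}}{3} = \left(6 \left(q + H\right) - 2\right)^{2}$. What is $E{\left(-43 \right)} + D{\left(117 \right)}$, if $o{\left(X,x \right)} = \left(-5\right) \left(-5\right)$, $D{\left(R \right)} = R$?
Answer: $\frac{1180091}{10086} \approx 117.0$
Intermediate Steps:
$o{\left(X,x \right)} = 25$
$A{\left(H,q \right)} = - 3 \left(-2 + 6 H + 6 q\right)^{2}$ ($A{\left(H,q \right)} = - 3 \left(6 \left(q + H\right) - 2\right)^{2} = - 3 \left(6 \left(H + q\right) - 2\right)^{2} = - 3 \left(\left(6 H + 6 q\right) - 2\right)^{2} = - 3 \left(-2 + 6 H + 6 q\right)^{2}$)
$E{\left(Y \right)} = \frac{29}{10086}$ ($E{\left(Y \right)} = - \frac{58}{\left(-12\right) \left(-1 + 3 \left(-11\right) + 3 \cdot 25\right)^{2}} = - \frac{58}{\left(-12\right) \left(-1 - 33 + 75\right)^{2}} = - \frac{58}{\left(-12\right) 41^{2}} = - \frac{58}{\left(-12\right) 1681} = - \frac{58}{-20172} = \left(-58\right) \left(- \frac{1}{20172}\right) = \frac{29}{10086}$)
$E{\left(-43 \right)} + D{\left(117 \right)} = \frac{29}{10086} + 117 = \frac{1180091}{10086}$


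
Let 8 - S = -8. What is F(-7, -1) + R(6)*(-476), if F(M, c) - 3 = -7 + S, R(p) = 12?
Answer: -5700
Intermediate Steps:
S = 16 (S = 8 - 1*(-8) = 8 + 8 = 16)
F(M, c) = 12 (F(M, c) = 3 + (-7 + 16) = 3 + 9 = 12)
F(-7, -1) + R(6)*(-476) = 12 + 12*(-476) = 12 - 5712 = -5700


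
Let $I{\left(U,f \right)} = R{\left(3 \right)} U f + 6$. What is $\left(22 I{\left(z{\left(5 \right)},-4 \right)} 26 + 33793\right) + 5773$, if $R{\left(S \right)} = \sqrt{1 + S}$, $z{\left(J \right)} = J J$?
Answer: $-71402$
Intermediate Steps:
$z{\left(J \right)} = J^{2}$
$I{\left(U,f \right)} = 6 + 2 U f$ ($I{\left(U,f \right)} = \sqrt{1 + 3} U f + 6 = \sqrt{4} U f + 6 = 2 U f + 6 = 6 + 2 U f$)
$\left(22 I{\left(z{\left(5 \right)},-4 \right)} 26 + 33793\right) + 5773 = \left(22 \left(6 + 2 \cdot 5^{2} \left(-4\right)\right) 26 + 33793\right) + 5773 = \left(22 \left(6 + 2 \cdot 25 \left(-4\right)\right) 26 + 33793\right) + 5773 = \left(22 \left(6 - 200\right) 26 + 33793\right) + 5773 = \left(22 \left(-194\right) 26 + 33793\right) + 5773 = \left(\left(-4268\right) 26 + 33793\right) + 5773 = \left(-110968 + 33793\right) + 5773 = -77175 + 5773 = -71402$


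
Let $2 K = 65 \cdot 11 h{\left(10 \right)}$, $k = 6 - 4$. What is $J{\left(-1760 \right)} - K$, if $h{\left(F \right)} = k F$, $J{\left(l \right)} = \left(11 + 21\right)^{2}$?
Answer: $-6126$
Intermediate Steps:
$J{\left(l \right)} = 1024$ ($J{\left(l \right)} = 32^{2} = 1024$)
$k = 2$
$h{\left(F \right)} = 2 F$
$K = 7150$ ($K = \frac{65 \cdot 11 \cdot 2 \cdot 10}{2} = \frac{715 \cdot 20}{2} = \frac{1}{2} \cdot 14300 = 7150$)
$J{\left(-1760 \right)} - K = 1024 - 7150 = -6126$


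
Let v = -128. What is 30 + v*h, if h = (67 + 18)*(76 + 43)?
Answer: -1294690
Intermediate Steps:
h = 10115 (h = 85*119 = 10115)
30 + v*h = 30 - 128*10115 = 30 - 1294720 = -1294690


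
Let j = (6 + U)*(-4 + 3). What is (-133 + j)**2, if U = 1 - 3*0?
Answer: 19600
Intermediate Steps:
U = 1 (U = 1 + 0 = 1)
j = -7 (j = (6 + 1)*(-4 + 3) = 7*(-1) = -7)
(-133 + j)**2 = (-133 - 7)**2 = (-140)**2 = 19600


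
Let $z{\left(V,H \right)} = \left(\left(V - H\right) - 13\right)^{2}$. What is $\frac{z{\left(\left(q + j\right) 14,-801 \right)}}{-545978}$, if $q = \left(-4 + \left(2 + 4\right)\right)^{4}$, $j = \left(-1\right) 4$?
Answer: $- \frac{456968}{272989} \approx -1.6739$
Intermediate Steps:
$j = -4$
$q = 16$ ($q = \left(-4 + 6\right)^{4} = 2^{4} = 16$)
$z{\left(V,H \right)} = \left(-13 + V - H\right)^{2}$
$\frac{z{\left(\left(q + j\right) 14,-801 \right)}}{-545978} = \frac{\left(13 - 801 - \left(16 - 4\right) 14\right)^{2}}{-545978} = \left(13 - 801 - 12 \cdot 14\right)^{2} \left(- \frac{1}{545978}\right) = \left(13 - 801 - 168\right)^{2} \left(- \frac{1}{545978}\right) = \left(-956\right)^{2} \left(- \frac{1}{545978}\right) = 913936 \left(- \frac{1}{545978}\right) = - \frac{456968}{272989}$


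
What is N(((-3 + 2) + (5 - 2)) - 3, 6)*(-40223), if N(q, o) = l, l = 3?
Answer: -120669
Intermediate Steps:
N(q, o) = 3
N(((-3 + 2) + (5 - 2)) - 3, 6)*(-40223) = 3*(-40223) = -120669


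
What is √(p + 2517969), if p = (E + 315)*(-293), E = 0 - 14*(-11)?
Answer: 2*√595138 ≈ 1542.9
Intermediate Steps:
E = 154 (E = 0 + 154 = 154)
p = -137417 (p = (154 + 315)*(-293) = 469*(-293) = -137417)
√(p + 2517969) = √(-137417 + 2517969) = √2380552 = 2*√595138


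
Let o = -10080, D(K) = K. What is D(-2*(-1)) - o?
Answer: 10082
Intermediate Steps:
D(-2*(-1)) - o = -2*(-1) - 1*(-10080) = 2 + 10080 = 10082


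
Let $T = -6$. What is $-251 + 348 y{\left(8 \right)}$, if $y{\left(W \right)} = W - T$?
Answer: $4621$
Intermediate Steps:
$y{\left(W \right)} = 6 + W$ ($y{\left(W \right)} = W - -6 = W + 6 = 6 + W$)
$-251 + 348 y{\left(8 \right)} = -251 + 348 \left(6 + 8\right) = -251 + 348 \cdot 14 = -251 + 4872 = 4621$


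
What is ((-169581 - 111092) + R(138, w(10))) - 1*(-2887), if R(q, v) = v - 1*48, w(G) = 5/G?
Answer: -555667/2 ≈ -2.7783e+5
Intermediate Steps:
R(q, v) = -48 + v (R(q, v) = v - 48 = -48 + v)
((-169581 - 111092) + R(138, w(10))) - 1*(-2887) = ((-169581 - 111092) + (-48 + 5/10)) - 1*(-2887) = (-280673 + (-48 + 5*(⅒))) + 2887 = (-280673 + (-48 + ½)) + 2887 = (-280673 - 95/2) + 2887 = -561441/2 + 2887 = -555667/2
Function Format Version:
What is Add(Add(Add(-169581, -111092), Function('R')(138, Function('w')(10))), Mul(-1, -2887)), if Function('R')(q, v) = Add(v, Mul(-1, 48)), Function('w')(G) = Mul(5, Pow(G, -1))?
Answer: Rational(-555667, 2) ≈ -2.7783e+5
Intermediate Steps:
Function('R')(q, v) = Add(-48, v) (Function('R')(q, v) = Add(v, -48) = Add(-48, v))
Add(Add(Add(-169581, -111092), Function('R')(138, Function('w')(10))), Mul(-1, -2887)) = Add(Add(Add(-169581, -111092), Add(-48, Mul(5, Pow(10, -1)))), Mul(-1, -2887)) = Add(Add(-280673, Add(-48, Mul(5, Rational(1, 10)))), 2887) = Add(Add(-280673, Add(-48, Rational(1, 2))), 2887) = Add(Add(-280673, Rational(-95, 2)), 2887) = Add(Rational(-561441, 2), 2887) = Rational(-555667, 2)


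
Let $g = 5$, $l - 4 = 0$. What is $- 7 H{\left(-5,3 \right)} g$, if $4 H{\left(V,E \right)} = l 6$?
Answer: $-210$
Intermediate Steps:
$l = 4$ ($l = 4 + 0 = 4$)
$H{\left(V,E \right)} = 6$ ($H{\left(V,E \right)} = \frac{4 \cdot 6}{4} = \frac{1}{4} \cdot 24 = 6$)
$- 7 H{\left(-5,3 \right)} g = \left(-7\right) 6 \cdot 5 = \left(-42\right) 5 = -210$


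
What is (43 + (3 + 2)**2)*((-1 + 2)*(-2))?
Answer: -136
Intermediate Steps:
(43 + (3 + 2)**2)*((-1 + 2)*(-2)) = (43 + 5**2)*(1*(-2)) = (43 + 25)*(-2) = 68*(-2) = -136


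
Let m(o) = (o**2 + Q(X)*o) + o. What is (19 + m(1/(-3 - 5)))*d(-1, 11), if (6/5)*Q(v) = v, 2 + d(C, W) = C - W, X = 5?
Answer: -24689/96 ≈ -257.18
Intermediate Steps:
d(C, W) = -2 + C - W (d(C, W) = -2 + (C - W) = -2 + C - W)
Q(v) = 5*v/6
m(o) = o**2 + 31*o/6 (m(o) = (o**2 + ((5/6)*5)*o) + o = (o**2 + 25*o/6) + o = o**2 + 31*o/6)
(19 + m(1/(-3 - 5)))*d(-1, 11) = (19 + (31 + 6/(-3 - 5))/(6*(-3 - 5)))*(-2 - 1 - 1*11) = (19 + (1/6)*(31 + 6/(-8))/(-8))*(-2 - 1 - 11) = (19 + (1/6)*(-1/8)*(31 + 6*(-1/8)))*(-14) = (19 + (1/6)*(-1/8)*(31 - 3/4))*(-14) = (19 + (1/6)*(-1/8)*(121/4))*(-14) = (19 - 121/192)*(-14) = (3527/192)*(-14) = -24689/96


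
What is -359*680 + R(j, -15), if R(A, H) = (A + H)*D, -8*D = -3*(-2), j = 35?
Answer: -244135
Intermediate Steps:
D = -¾ (D = -(-3)*(-2)/8 = -⅛*6 = -¾ ≈ -0.75000)
R(A, H) = -3*A/4 - 3*H/4 (R(A, H) = (A + H)*(-¾) = -3*A/4 - 3*H/4)
-359*680 + R(j, -15) = -359*680 + (-¾*35 - ¾*(-15)) = -244120 + (-105/4 + 45/4) = -244120 - 15 = -244135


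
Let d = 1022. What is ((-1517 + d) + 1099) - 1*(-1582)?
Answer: 2186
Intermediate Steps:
((-1517 + d) + 1099) - 1*(-1582) = ((-1517 + 1022) + 1099) - 1*(-1582) = (-495 + 1099) + 1582 = 604 + 1582 = 2186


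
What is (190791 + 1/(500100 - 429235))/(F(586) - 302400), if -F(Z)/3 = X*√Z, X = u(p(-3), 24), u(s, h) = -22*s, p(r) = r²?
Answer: -3785713180480/5986714445037 - 37181111594*√586/29933572225185 ≈ -0.66242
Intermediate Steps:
X = -198 (X = -22*(-3)² = -22*9 = -198)
F(Z) = 594*√Z (F(Z) = -(-594)*√Z = 594*√Z)
(190791 + 1/(500100 - 429235))/(F(586) - 302400) = (190791 + 1/(500100 - 429235))/(594*√586 - 302400) = (190791 + 1/70865)/(-302400 + 594*√586) = 13520404216/(70865*(-302400 + 594*√586))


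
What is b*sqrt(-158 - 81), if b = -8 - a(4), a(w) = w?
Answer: -12*I*sqrt(239) ≈ -185.52*I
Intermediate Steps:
b = -12 (b = -8 - 1*4 = -8 - 4 = -12)
b*sqrt(-158 - 81) = -12*sqrt(-158 - 81) = -12*I*sqrt(239)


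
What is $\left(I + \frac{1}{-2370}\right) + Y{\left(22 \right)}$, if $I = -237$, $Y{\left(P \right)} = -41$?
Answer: $- \frac{658861}{2370} \approx -278.0$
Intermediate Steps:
$\left(I + \frac{1}{-2370}\right) + Y{\left(22 \right)} = \left(-237 + \frac{1}{-2370}\right) - 41 = \left(-237 - \frac{1}{2370}\right) - 41 = - \frac{561691}{2370} - 41 = - \frac{658861}{2370}$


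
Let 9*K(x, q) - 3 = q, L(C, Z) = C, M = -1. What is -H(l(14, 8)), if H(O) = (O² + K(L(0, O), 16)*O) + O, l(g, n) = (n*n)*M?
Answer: -35072/9 ≈ -3896.9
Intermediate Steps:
l(g, n) = -n² (l(g, n) = (n*n)*(-1) = n²*(-1) = -n²)
K(x, q) = ⅓ + q/9
H(O) = O² + 28*O/9 (H(O) = (O² + (⅓ + (⅑)*16)*O) + O = (O² + (⅓ + 16/9)*O) + O = (O² + 19*O/9) + O = O² + 28*O/9)
-H(l(14, 8)) = -(-1*8²)*(28 + 9*(-1*8²))/9 = -(-1*64)*(28 + 9*(-1*64))/9 = -(-64)*(28 + 9*(-64))/9 = -(-64)*(28 - 576)/9 = -(-64)*(-548)/9 = -1*35072/9 = -35072/9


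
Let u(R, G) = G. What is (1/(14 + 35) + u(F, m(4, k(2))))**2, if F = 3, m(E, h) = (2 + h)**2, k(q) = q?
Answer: 616225/2401 ≈ 256.65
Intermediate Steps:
(1/(14 + 35) + u(F, m(4, k(2))))**2 = (1/(14 + 35) + (2 + 2)**2)**2 = (1/49 + 4**2)**2 = (1/49 + 16)**2 = (785/49)**2 = 616225/2401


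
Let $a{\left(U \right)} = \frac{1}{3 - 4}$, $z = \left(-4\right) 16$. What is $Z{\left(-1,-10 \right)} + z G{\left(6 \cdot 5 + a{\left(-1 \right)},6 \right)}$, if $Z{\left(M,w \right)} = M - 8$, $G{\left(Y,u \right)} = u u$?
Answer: $-2313$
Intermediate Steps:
$z = -64$
$a{\left(U \right)} = -1$ ($a{\left(U \right)} = \frac{1}{-1} = -1$)
$G{\left(Y,u \right)} = u^{2}$
$Z{\left(M,w \right)} = -8 + M$
$Z{\left(-1,-10 \right)} + z G{\left(6 \cdot 5 + a{\left(-1 \right)},6 \right)} = \left(-8 - 1\right) - 64 \cdot 6^{2} = -9 - 2304 = -2313$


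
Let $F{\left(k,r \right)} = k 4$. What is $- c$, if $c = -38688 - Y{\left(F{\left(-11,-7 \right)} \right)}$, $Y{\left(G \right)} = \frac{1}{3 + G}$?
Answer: $\frac{1586207}{41} \approx 38688.0$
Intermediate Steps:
$F{\left(k,r \right)} = 4 k$
$c = - \frac{1586207}{41}$ ($c = -38688 - \frac{1}{3 + 4 \left(-11\right)} = -38688 - \frac{1}{3 - 44} = -38688 - \frac{1}{-41} = -38688 - - \frac{1}{41} = -38688 + \frac{1}{41} = - \frac{1586207}{41} \approx -38688.0$)
$- c = \left(-1\right) \left(- \frac{1586207}{41}\right) = \frac{1586207}{41}$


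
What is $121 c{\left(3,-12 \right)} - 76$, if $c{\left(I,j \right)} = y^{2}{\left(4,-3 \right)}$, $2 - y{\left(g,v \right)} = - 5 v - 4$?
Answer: $9725$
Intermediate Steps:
$y{\left(g,v \right)} = 6 + 5 v$ ($y{\left(g,v \right)} = 2 - \left(- 5 v - 4\right) = 2 - \left(-4 - 5 v\right) = 2 + \left(4 + 5 v\right) = 6 + 5 v$)
$c{\left(I,j \right)} = 81$ ($c{\left(I,j \right)} = \left(6 + 5 \left(-3\right)\right)^{2} = \left(6 - 15\right)^{2} = \left(-9\right)^{2} = 81$)
$121 c{\left(3,-12 \right)} - 76 = 121 \cdot 81 - 76 = 9801 - 76 = 9725$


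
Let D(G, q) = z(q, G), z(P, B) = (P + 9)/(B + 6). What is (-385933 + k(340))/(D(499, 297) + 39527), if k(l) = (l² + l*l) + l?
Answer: -77968465/19961441 ≈ -3.9060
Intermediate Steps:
z(P, B) = (9 + P)/(6 + B)
D(G, q) = (9 + q)/(6 + G)
k(l) = l + 2*l² (k(l) = (l² + l²) + l = 2*l² + l = l + 2*l²)
(-385933 + k(340))/(D(499, 297) + 39527) = (-385933 + 340*(1 + 2*340))/((9 + 297)/(6 + 499) + 39527) = (-385933 + 340*(1 + 680))/(306/505 + 39527) = (-385933 + 340*681)/((1/505)*306 + 39527) = (-385933 + 231540)/(306/505 + 39527) = -154393/19961441/505 = -154393*505/19961441 = -77968465/19961441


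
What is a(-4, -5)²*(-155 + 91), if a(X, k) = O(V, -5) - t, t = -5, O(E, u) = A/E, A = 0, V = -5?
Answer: -1600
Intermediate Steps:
O(E, u) = 0 (O(E, u) = 0/E = 0)
a(X, k) = 5 (a(X, k) = 0 - 1*(-5) = 0 + 5 = 5)
a(-4, -5)²*(-155 + 91) = 5²*(-155 + 91) = 25*(-64) = -1600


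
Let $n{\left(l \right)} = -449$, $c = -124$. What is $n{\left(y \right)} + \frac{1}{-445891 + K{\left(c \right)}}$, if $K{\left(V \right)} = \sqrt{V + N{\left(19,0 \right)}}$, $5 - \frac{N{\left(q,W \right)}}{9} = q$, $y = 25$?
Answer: $- \frac{89269634520710}{198818784131} - \frac{5 i \sqrt{10}}{198818784131} \approx -449.0 - 7.9527 \cdot 10^{-11} i$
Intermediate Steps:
$N{\left(q,W \right)} = 45 - 9 q$
$K{\left(V \right)} = \sqrt{-126 + V}$ ($K{\left(V \right)} = \sqrt{V + \left(45 - 171\right)} = \sqrt{V - 126} = \sqrt{-126 + V}$)
$n{\left(y \right)} + \frac{1}{-445891 + K{\left(c \right)}} = -449 + \frac{1}{-445891 + \sqrt{-126 - 124}} = -449 + \frac{1}{-445891 + \sqrt{-250}} = -449 + \frac{1}{-445891 + 5 i \sqrt{10}}$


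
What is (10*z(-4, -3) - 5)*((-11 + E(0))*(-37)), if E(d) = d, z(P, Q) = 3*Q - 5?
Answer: -59015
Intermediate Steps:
z(P, Q) = -5 + 3*Q
(10*z(-4, -3) - 5)*((-11 + E(0))*(-37)) = (10*(-5 + 3*(-3)) - 5)*((-11 + 0)*(-37)) = (10*(-5 - 9) - 5)*(-11*(-37)) = (10*(-14) - 5)*407 = (-140 - 5)*407 = -145*407 = -59015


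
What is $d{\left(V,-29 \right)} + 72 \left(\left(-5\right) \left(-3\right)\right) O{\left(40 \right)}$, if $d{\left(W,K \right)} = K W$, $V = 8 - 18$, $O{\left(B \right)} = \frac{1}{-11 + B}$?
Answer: $\frac{9490}{29} \approx 327.24$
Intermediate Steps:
$V = -10$ ($V = 8 - 18 = -10$)
$d{\left(V,-29 \right)} + 72 \left(\left(-5\right) \left(-3\right)\right) O{\left(40 \right)} = \left(-29\right) \left(-10\right) + \frac{72 \left(\left(-5\right) \left(-3\right)\right)}{-11 + 40} = 290 + \frac{72 \cdot 15}{29} = 290 + 1080 \cdot \frac{1}{29} = 290 + \frac{1080}{29} = \frac{9490}{29}$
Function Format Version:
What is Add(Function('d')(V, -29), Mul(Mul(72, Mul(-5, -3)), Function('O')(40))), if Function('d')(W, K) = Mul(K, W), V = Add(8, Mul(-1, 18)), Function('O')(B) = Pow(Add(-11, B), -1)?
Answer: Rational(9490, 29) ≈ 327.24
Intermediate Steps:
V = -10 (V = Add(8, -18) = -10)
Add(Function('d')(V, -29), Mul(Mul(72, Mul(-5, -3)), Function('O')(40))) = Add(Mul(-29, -10), Mul(Mul(72, Mul(-5, -3)), Pow(Add(-11, 40), -1))) = Add(290, Mul(Mul(72, 15), Pow(29, -1))) = Add(290, Mul(1080, Rational(1, 29))) = Add(290, Rational(1080, 29)) = Rational(9490, 29)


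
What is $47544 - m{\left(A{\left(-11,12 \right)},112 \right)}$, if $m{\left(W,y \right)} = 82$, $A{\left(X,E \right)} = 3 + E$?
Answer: $47462$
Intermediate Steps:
$47544 - m{\left(A{\left(-11,12 \right)},112 \right)} = 47544 - 82 = 47462$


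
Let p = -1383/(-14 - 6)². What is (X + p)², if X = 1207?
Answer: 231762327889/160000 ≈ 1.4485e+6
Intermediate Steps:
p = -1383/400 (p = -1383/((-20)²) = -1383/400 ≈ -3.4575)
(X + p)² = (1207 - 1383/400)² = (481417/400)² = 231762327889/160000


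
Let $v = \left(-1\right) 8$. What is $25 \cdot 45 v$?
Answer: $-9000$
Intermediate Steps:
$v = -8$
$25 \cdot 45 v = 25 \cdot 45 \left(-8\right) = 1125 \left(-8\right) = -9000$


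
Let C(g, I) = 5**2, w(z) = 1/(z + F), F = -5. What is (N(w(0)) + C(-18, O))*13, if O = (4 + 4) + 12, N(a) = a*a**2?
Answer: 40612/125 ≈ 324.90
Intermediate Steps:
w(z) = 1/(-5 + z) (w(z) = 1/(z - 5) = 1/(-5 + z))
N(a) = a**3
O = 20 (O = 8 + 12 = 20)
C(g, I) = 25
(N(w(0)) + C(-18, O))*13 = ((1/(-5 + 0))**3 + 25)*13 = ((1/(-5))**3 + 25)*13 = ((-1/5)**3 + 25)*13 = (-1/125 + 25)*13 = (3124/125)*13 = 40612/125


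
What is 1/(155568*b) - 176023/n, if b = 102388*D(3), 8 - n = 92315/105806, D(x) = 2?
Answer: -593306407405388107051/24024107873910144 ≈ -24696.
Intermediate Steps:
n = 754133/105806 (n = 8 - 92315/105806 = 754133/105806 ≈ 7.1275)
b = 204776 (b = 102388*2 = 204776)
1/(155568*b) - 176023/n = 1/(155568*204776) - 176023/754133/105806 = (1/155568)*(1/204776) - 176023*105806/754133 = 1/31856592768 - 18624289538/754133 = -593306407405388107051/24024107873910144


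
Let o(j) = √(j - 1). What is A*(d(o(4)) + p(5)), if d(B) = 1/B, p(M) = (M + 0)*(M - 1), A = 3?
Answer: 60 + √3 ≈ 61.732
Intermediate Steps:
o(j) = √(-1 + j)
p(M) = M*(-1 + M)
A*(d(o(4)) + p(5)) = 3*(1/(√(-1 + 4)) + 5*(-1 + 5)) = 3*(1/(√3) + 5*4) = 3*(√3/3 + 20) = 3*(20 + √3/3) = 60 + √3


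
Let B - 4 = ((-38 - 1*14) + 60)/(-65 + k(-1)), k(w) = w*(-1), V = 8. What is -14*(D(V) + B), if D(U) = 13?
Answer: -945/4 ≈ -236.25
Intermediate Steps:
k(w) = -w
B = 31/8 (B = 4 + ((-38 - 1*14) + 60)/(-65 - 1*(-1)) = 4 + ((-38 - 14) + 60)/(-65 + 1) = 4 + (-52 + 60)/(-64) = 4 + 8*(-1/64) = 4 - ⅛ = 31/8 ≈ 3.8750)
-14*(D(V) + B) = -14*(13 + 31/8) = -14*135/8 = -945/4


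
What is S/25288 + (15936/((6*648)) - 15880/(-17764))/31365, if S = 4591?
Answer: 3049650535843/16783272475560 ≈ 0.18171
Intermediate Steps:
S/25288 + (15936/((6*648)) - 15880/(-17764))/31365 = 4591/25288 + (15936/((6*648)) - 15880/(-17764))/31365 = 4591*(1/25288) + (15936/3888 - 15880*(-1/17764))*(1/31365) = 4591/25288 + (15936*(1/3888) + 3970/4441)*(1/31365) = 4591/25288 + (332/81 + 3970/4441)*(1/31365) = 4591/25288 + (1795982/359721)*(1/31365) = 4591/25288 + 105646/663685245 = 3049650535843/16783272475560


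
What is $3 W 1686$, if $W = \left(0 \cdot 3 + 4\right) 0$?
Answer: $0$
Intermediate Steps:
$W = 0$ ($W = \left(0 + 4\right) 0 = 4 \cdot 0 = 0$)
$3 W 1686 = 3 \cdot 0 \cdot 1686 = 0 \cdot 1686 = 0$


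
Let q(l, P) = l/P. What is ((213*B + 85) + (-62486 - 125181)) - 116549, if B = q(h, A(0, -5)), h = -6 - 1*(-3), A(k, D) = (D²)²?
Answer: -190082514/625 ≈ -3.0413e+5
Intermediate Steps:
A(k, D) = D⁴
h = -3 (h = -6 + 3 = -3)
B = -3/625 (B = -3/((-5)⁴) = -3/625 ≈ -0.0048000)
((213*B + 85) + (-62486 - 125181)) - 116549 = ((213*(-3/625) + 85) + (-62486 - 125181)) - 116549 = ((-639/625 + 85) - 187667) - 116549 = (52486/625 - 187667) - 116549 = -117239389/625 - 116549 = -190082514/625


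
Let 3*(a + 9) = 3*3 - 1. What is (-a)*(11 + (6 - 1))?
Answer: 304/3 ≈ 101.33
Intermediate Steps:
a = -19/3 (a = -9 + (3*3 - 1)/3 = -9 + (9 - 1)/3 = -9 + (1/3)*8 = -9 + 8/3 = -19/3 ≈ -6.3333)
(-a)*(11 + (6 - 1)) = (-1*(-19/3))*(11 + (6 - 1)) = 19*(11 + 5)/3 = (19/3)*16 = 304/3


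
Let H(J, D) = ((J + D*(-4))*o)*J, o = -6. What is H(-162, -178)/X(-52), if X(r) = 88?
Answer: 6075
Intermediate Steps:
H(J, D) = J*(-6*J + 24*D) (H(J, D) = ((J + D*(-4))*(-6))*J = ((J - 4*D)*(-6))*J = (-6*J + 24*D)*J = J*(-6*J + 24*D))
H(-162, -178)/X(-52) = (6*(-162)*(-1*(-162) + 4*(-178)))/88 = (6*(-162)*(162 - 712))*(1/88) = (6*(-162)*(-550))*(1/88) = 534600*(1/88) = 6075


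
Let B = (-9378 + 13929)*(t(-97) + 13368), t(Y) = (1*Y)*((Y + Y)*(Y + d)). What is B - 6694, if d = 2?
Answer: -8075037136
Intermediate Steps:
t(Y) = 2*Y²*(2 + Y) (t(Y) = (1*Y)*((Y + Y)*(Y + 2)) = Y*((2*Y)*(2 + Y)) = Y*(2*Y*(2 + Y)) = 2*Y²*(2 + Y))
B = -8075030442 (B = (-9378 + 13929)*(2*(-97)²*(2 - 97) + 13368) = 4551*(2*9409*(-95) + 13368) = 4551*(-1787710 + 13368) = 4551*(-1774342) = -8075030442)
B - 6694 = -8075030442 - 6694 = -8075037136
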